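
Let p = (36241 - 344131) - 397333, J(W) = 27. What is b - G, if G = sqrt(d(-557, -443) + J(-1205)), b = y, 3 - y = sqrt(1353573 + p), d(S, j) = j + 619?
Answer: 3 - sqrt(203) - 5*sqrt(25934) ≈ -816.45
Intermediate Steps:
p = -705223 (p = -307890 - 397333 = -705223)
d(S, j) = 619 + j
y = 3 - 5*sqrt(25934) (y = 3 - sqrt(1353573 - 705223) = 3 - sqrt(648350) = 3 - 5*sqrt(25934) ≈ -802.20)
b = 3 - 5*sqrt(25934) ≈ -802.20
G = sqrt(203) (G = sqrt((619 - 443) + 27) = sqrt(176 + 27) = sqrt(203) ≈ 14.248)
b - G = (3 - 5*sqrt(25934)) - sqrt(203) = 3 - sqrt(203) - 5*sqrt(25934)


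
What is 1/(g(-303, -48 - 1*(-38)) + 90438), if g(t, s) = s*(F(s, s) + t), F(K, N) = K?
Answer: 1/93568 ≈ 1.0687e-5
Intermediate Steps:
g(t, s) = s*(s + t)
1/(g(-303, -48 - 1*(-38)) + 90438) = 1/((-48 - 1*(-38))*((-48 - 1*(-38)) - 303) + 90438) = 1/((-48 + 38)*((-48 + 38) - 303) + 90438) = 1/(-10*(-10 - 303) + 90438) = 1/(-10*(-313) + 90438) = 1/(3130 + 90438) = 1/93568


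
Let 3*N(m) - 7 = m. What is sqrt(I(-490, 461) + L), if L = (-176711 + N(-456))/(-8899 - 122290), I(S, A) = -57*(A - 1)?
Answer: I*sqrt(4061137647515586)/393567 ≈ 161.92*I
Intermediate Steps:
N(m) = 7/3 + m/3
I(S, A) = 57 - 57*A (I(S, A) = -57*(-1 + A) = 57 - 57*A)
L = 530582/393567 (L = (-176711 + (7/3 + (1/3)*(-456)))/(-8899 - 122290) = (-176711 + (7/3 - 152))/(-131189) = (-176711 - 449/3)*(-1/131189) = -530582/3*(-1/131189) = 530582/393567 ≈ 1.3481)
sqrt(I(-490, 461) + L) = sqrt((57 - 57*461) + 530582/393567) = sqrt((57 - 26277) + 530582/393567) = sqrt(-26220 + 530582/393567) = sqrt(-10318796158/393567) = I*sqrt(4061137647515586)/393567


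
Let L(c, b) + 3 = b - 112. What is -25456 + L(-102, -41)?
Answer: -25612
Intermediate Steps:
L(c, b) = -115 + b (L(c, b) = -3 + (b - 112) = -3 + (-112 + b) = -115 + b)
-25456 + L(-102, -41) = -25456 + (-115 - 41) = -25456 - 156 = -25612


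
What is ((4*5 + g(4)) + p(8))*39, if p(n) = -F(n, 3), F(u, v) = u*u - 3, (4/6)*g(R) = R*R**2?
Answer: 2145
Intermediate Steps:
g(R) = 3*R**3/2 (g(R) = 3*(R*R**2)/2 = 3*R**3/2)
F(u, v) = -3 + u**2 (F(u, v) = u**2 - 3 = -3 + u**2)
p(n) = 3 - n**2 (p(n) = -(-3 + n**2) = 3 - n**2)
((4*5 + g(4)) + p(8))*39 = ((4*5 + (3/2)*4**3) + (3 - 1*8**2))*39 = ((20 + (3/2)*64) + (3 - 1*64))*39 = ((20 + 96) + (3 - 64))*39 = (116 - 61)*39 = 55*39 = 2145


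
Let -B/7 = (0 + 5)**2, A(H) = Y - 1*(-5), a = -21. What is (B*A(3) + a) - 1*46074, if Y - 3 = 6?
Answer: -48545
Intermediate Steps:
Y = 9 (Y = 3 + 6 = 9)
A(H) = 14 (A(H) = 9 - 1*(-5) = 9 + 5 = 14)
B = -175 (B = -7*(0 + 5)**2 = -7*5**2 = -7*25 = -175)
(B*A(3) + a) - 1*46074 = (-175*14 - 21) - 1*46074 = (-2450 - 21) - 46074 = -2471 - 46074 = -48545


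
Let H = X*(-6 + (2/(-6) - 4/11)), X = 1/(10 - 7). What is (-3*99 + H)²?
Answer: 877581376/9801 ≈ 89540.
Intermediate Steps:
X = ⅓ (X = 1/3 = ⅓ ≈ 0.33333)
H = -221/99 (H = (-6 + (2/(-6) - 4/11))/3 = (-6 + (2*(-⅙) - 4*1/11))/3 = (-6 + (-⅓ - 4/11))/3 = (-6 - 23/33)/3 = (⅓)*(-221/33) = -221/99 ≈ -2.2323)
(-3*99 + H)² = (-3*99 - 221/99)² = (-297 - 221/99)² = (-29624/99)² = 877581376/9801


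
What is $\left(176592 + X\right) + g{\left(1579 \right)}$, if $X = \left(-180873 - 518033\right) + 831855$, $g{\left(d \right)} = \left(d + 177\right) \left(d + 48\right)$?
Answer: $3166553$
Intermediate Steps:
$g{\left(d \right)} = \left(48 + d\right) \left(177 + d\right)$ ($g{\left(d \right)} = \left(177 + d\right) \left(48 + d\right) = \left(48 + d\right) \left(177 + d\right)$)
$X = 132949$ ($X = -698906 + 831855 = 132949$)
$\left(176592 + X\right) + g{\left(1579 \right)} = \left(176592 + 132949\right) + \left(8496 + 1579^{2} + 225 \cdot 1579\right) = 309541 + \left(8496 + 2493241 + 355275\right) = 309541 + 2857012 = 3166553$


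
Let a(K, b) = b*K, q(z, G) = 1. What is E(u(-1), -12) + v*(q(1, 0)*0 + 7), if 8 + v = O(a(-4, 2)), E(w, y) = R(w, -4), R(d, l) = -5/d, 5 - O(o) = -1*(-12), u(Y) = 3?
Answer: -320/3 ≈ -106.67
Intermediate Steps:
a(K, b) = K*b
O(o) = -7 (O(o) = 5 - (-1)*(-12) = 5 - 1*12 = 5 - 12 = -7)
E(w, y) = -5/w
v = -15 (v = -8 - 7 = -15)
E(u(-1), -12) + v*(q(1, 0)*0 + 7) = -5/3 - 15*(1*0 + 7) = -5*1/3 - 15*(0 + 7) = -5/3 - 15*7 = -5/3 - 105 = -320/3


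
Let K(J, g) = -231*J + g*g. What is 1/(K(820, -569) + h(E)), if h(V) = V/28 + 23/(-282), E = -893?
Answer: 3948/530252033 ≈ 7.4455e-6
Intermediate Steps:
K(J, g) = g² - 231*J (K(J, g) = -231*J + g² = g² - 231*J)
h(V) = -23/282 + V/28 (h(V) = V*(1/28) + 23*(-1/282) = V/28 - 23/282 = -23/282 + V/28)
1/(K(820, -569) + h(E)) = 1/(((-569)² - 231*820) + (-23/282 + (1/28)*(-893))) = 1/((323761 - 189420) + (-23/282 - 893/28)) = 1/(134341 - 126235/3948) = 1/(530252033/3948) = 3948/530252033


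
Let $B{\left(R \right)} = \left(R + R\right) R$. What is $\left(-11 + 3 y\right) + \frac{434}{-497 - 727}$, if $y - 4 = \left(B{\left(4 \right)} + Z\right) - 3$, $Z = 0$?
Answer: $\frac{53639}{612} \approx 87.645$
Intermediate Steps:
$B{\left(R \right)} = 2 R^{2}$ ($B{\left(R \right)} = 2 R R = 2 R^{2}$)
$y = 33$ ($y = 4 - \left(3 - 2 \cdot 4^{2}\right) = 4 + \left(\left(2 \cdot 16 + 0\right) - 3\right) = 4 + \left(\left(32 + 0\right) - 3\right) = 4 + \left(32 - 3\right) = 4 + 29 = 33$)
$\left(-11 + 3 y\right) + \frac{434}{-497 - 727} = \left(-11 + 3 \cdot 33\right) + \frac{434}{-497 - 727} = \left(-11 + 99\right) + \frac{434}{-1224} = 88 + 434 \left(- \frac{1}{1224}\right) = 88 - \frac{217}{612} = \frac{53639}{612}$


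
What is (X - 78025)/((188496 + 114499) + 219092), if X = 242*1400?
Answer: 86925/174029 ≈ 0.49949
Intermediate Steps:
X = 338800
(X - 78025)/((188496 + 114499) + 219092) = (338800 - 78025)/((188496 + 114499) + 219092) = 260775/(302995 + 219092) = 260775/522087 = 260775*(1/522087) = 86925/174029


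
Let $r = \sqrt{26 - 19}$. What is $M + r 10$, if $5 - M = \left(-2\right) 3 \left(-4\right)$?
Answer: $-19 + 10 \sqrt{7} \approx 7.4575$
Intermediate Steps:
$r = \sqrt{7} \approx 2.6458$
$M = -19$ ($M = 5 - \left(-2\right) 3 \left(-4\right) = 5 - \left(-6\right) \left(-4\right) = 5 - 24 = -19$)
$M + r 10 = -19 + \sqrt{7} \cdot 10 = -19 + 10 \sqrt{7}$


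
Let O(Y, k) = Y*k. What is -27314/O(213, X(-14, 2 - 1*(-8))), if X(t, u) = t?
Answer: 1951/213 ≈ 9.1596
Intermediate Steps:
-27314/O(213, X(-14, 2 - 1*(-8))) = -27314/(213*(-14)) = -27314/(-2982) = -27314*(-1/2982) = 1951/213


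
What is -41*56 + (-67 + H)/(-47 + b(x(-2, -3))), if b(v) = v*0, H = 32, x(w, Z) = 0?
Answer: -107877/47 ≈ -2295.3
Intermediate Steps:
b(v) = 0
-41*56 + (-67 + H)/(-47 + b(x(-2, -3))) = -41*56 + (-67 + 32)/(-47 + 0) = -2296 - 35/(-47) = -2296 - 35*(-1/47) = -2296 + 35/47 = -107877/47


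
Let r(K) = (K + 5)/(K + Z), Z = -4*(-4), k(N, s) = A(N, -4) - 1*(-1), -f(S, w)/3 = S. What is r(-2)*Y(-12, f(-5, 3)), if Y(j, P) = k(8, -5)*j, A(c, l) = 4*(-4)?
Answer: 270/7 ≈ 38.571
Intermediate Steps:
A(c, l) = -16
f(S, w) = -3*S
k(N, s) = -15 (k(N, s) = -16 - 1*(-1) = -16 + 1 = -15)
Y(j, P) = -15*j
Z = 16
r(K) = (5 + K)/(16 + K) (r(K) = (K + 5)/(K + 16) = (5 + K)/(16 + K))
r(-2)*Y(-12, f(-5, 3)) = ((5 - 2)/(16 - 2))*(-15*(-12)) = (3/14)*180 = 270/7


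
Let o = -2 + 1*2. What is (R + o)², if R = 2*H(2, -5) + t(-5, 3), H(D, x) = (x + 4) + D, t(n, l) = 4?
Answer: 36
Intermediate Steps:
H(D, x) = 4 + D + x (H(D, x) = (4 + x) + D = 4 + D + x)
o = 0 (o = -2 + 2 = 0)
R = 6 (R = 2*(4 + 2 - 5) + 4 = 2*1 + 4 = 2 + 4 = 6)
(R + o)² = (6 + 0)² = 6² = 36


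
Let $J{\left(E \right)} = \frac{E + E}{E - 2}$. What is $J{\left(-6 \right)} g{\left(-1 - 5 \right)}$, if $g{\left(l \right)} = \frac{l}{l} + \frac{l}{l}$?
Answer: $3$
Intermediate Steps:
$g{\left(l \right)} = 2$ ($g{\left(l \right)} = 1 + 1 = 2$)
$J{\left(E \right)} = \frac{2 E}{-2 + E}$
$J{\left(-6 \right)} g{\left(-1 - 5 \right)} = 2 \left(-6\right) \frac{1}{-2 - 6} \cdot 2 = 2 \left(-6\right) \frac{1}{-8} \cdot 2 = 2 \left(-6\right) \left(- \frac{1}{8}\right) 2 = \frac{3}{2} \cdot 2 = 3$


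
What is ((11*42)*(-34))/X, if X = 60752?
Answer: -3927/15188 ≈ -0.25856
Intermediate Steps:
((11*42)*(-34))/X = ((11*42)*(-34))/60752 = (462*(-34))*(1/60752) = -15708*1/60752 = -3927/15188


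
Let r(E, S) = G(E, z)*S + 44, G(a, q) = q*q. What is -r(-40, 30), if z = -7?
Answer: -1514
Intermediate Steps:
G(a, q) = q²
r(E, S) = 44 + 49*S (r(E, S) = (-7)²*S + 44 = 49*S + 44 = 44 + 49*S)
-r(-40, 30) = -(44 + 49*30) = -(44 + 1470) = -1*1514 = -1514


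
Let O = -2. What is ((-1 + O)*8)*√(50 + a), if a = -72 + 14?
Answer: -48*I*√2 ≈ -67.882*I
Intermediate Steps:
a = -58
((-1 + O)*8)*√(50 + a) = ((-1 - 2)*8)*√(50 - 58) = (-3*8)*√(-8) = -48*I*√2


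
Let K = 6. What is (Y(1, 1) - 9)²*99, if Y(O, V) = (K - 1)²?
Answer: 25344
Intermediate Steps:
Y(O, V) = 25 (Y(O, V) = (6 - 1)² = 5² = 25)
(Y(1, 1) - 9)²*99 = (25 - 9)²*99 = 16²*99 = 256*99 = 25344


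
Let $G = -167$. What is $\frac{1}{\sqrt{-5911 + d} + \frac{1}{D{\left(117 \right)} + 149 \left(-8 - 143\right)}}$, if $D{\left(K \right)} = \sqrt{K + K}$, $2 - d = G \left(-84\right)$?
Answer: $\frac{22499 - 3 \sqrt{26}}{-1 + i \sqrt{19937} \left(22499 - 3 \sqrt{26}\right)} \approx -2.2309 \cdot 10^{-9} - 0.0070822 i$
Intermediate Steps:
$d = -14026$ ($d = 2 - \left(-167\right) \left(-84\right) = 2 - 14028 = -14026$)
$D{\left(K \right)} = \sqrt{2} \sqrt{K}$ ($D{\left(K \right)} = \sqrt{2 K} = \sqrt{2} \sqrt{K}$)
$\frac{1}{\sqrt{-5911 + d} + \frac{1}{D{\left(117 \right)} + 149 \left(-8 - 143\right)}} = \frac{1}{\sqrt{-5911 - 14026} + \frac{1}{\sqrt{2} \sqrt{117} + 149 \left(-8 - 143\right)}} = \frac{1}{\sqrt{-19937} + \frac{1}{\sqrt{2} \cdot 3 \sqrt{13} + 149 \left(-151\right)}} = \frac{1}{i \sqrt{19937} + \frac{1}{3 \sqrt{26} - 22499}} = \frac{1}{i \sqrt{19937} + \frac{1}{-22499 + 3 \sqrt{26}}} = \frac{1}{\frac{1}{-22499 + 3 \sqrt{26}} + i \sqrt{19937}}$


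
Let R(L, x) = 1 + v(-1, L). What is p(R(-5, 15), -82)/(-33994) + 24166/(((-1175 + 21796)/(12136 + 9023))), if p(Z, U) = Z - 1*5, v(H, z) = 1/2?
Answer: 34764194995619/1401980548 ≈ 24797.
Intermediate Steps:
v(H, z) = 1/2
R(L, x) = 3/2 (R(L, x) = 1 + 1/2 = 3/2)
p(Z, U) = -5 + Z (p(Z, U) = Z - 5 = -5 + Z)
p(R(-5, 15), -82)/(-33994) + 24166/(((-1175 + 21796)/(12136 + 9023))) = (-5 + 3/2)/(-33994) + 24166/(((-1175 + 21796)/(12136 + 9023))) = -7/2*(-1/33994) + 24166/((20621/21159)) = 7/67988 + 24166/((20621*(1/21159))) = 7/67988 + 24166/(20621/21159) = 7/67988 + 24166*(21159/20621) = 7/67988 + 511328394/20621 = 34764194995619/1401980548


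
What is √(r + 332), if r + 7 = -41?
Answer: 2*√71 ≈ 16.852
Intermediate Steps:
r = -48 (r = -7 - 41 = -48)
√(r + 332) = √(-48 + 332) = √284 = 2*√71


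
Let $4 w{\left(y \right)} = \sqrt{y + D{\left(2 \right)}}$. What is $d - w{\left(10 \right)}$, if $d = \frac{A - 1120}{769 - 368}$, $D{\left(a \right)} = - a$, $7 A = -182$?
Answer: $- \frac{1146}{401} - \frac{\sqrt{2}}{2} \approx -3.565$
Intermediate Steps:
$A = -26$ ($A = \frac{1}{7} \left(-182\right) = -26$)
$w{\left(y \right)} = \frac{\sqrt{-2 + y}}{4}$ ($w{\left(y \right)} = \frac{\sqrt{y - 2}}{4} = \frac{\sqrt{-2 + y}}{4}$)
$d = - \frac{1146}{401}$ ($d = \frac{-26 - 1120}{769 - 368} = - \frac{1146}{401} \approx -2.8579$)
$d - w{\left(10 \right)} = - \frac{1146}{401} - \frac{\sqrt{-2 + 10}}{4} = - \frac{1146}{401} - \frac{\sqrt{8}}{4} = - \frac{1146}{401} - \frac{2 \sqrt{2}}{4} = - \frac{1146}{401} - \frac{\sqrt{2}}{2}$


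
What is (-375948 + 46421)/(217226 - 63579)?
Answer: -329527/153647 ≈ -2.1447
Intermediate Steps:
(-375948 + 46421)/(217226 - 63579) = -329527/153647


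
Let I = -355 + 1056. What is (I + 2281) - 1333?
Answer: 1649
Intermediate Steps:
I = 701
(I + 2281) - 1333 = (701 + 2281) - 1333 = 2982 - 1333 = 1649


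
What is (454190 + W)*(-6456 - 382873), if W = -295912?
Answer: -61622215462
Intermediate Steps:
(454190 + W)*(-6456 - 382873) = (454190 - 295912)*(-6456 - 382873) = 158278*(-389329) = -61622215462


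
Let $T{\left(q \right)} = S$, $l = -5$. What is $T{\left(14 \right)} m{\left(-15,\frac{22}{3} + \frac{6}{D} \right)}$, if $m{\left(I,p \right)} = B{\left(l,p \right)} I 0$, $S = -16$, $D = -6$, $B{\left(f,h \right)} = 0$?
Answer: $0$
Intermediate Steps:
$T{\left(q \right)} = -16$
$m{\left(I,p \right)} = 0$ ($m{\left(I,p \right)} = 0 I 0 = 0 \cdot 0 = 0$)
$T{\left(14 \right)} m{\left(-15,\frac{22}{3} + \frac{6}{D} \right)} = \left(-16\right) 0 = 0$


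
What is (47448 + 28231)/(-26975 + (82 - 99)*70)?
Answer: -75679/28165 ≈ -2.6870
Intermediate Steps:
(47448 + 28231)/(-26975 + (82 - 99)*70) = 75679/(-26975 - 17*70) = 75679/(-26975 - 1190) = 75679/(-28165) = 75679*(-1/28165) = -75679/28165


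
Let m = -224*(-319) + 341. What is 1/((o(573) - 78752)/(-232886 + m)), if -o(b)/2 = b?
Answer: 161089/79898 ≈ 2.0162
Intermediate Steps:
m = 71797 (m = 71456 + 341 = 71797)
o(b) = -2*b
1/((o(573) - 78752)/(-232886 + m)) = 1/((-2*573 - 78752)/(-232886 + 71797)) = 1/((-1146 - 78752)/(-161089)) = 1/(-79898*(-1/161089)) = 1/(79898/161089) = 161089/79898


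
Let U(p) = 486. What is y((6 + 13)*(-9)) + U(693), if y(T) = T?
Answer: 315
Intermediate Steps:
y((6 + 13)*(-9)) + U(693) = (6 + 13)*(-9) + 486 = 19*(-9) + 486 = -171 + 486 = 315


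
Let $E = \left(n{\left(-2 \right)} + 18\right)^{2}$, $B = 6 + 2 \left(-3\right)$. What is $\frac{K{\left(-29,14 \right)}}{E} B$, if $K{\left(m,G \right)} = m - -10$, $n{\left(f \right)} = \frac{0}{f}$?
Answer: $0$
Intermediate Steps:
$n{\left(f \right)} = 0$
$K{\left(m,G \right)} = 10 + m$ ($K{\left(m,G \right)} = m + 10 = 10 + m$)
$B = 0$ ($B = 6 - 6 = 0$)
$E = 324$ ($E = \left(0 + 18\right)^{2} = 18^{2} = 324$)
$\frac{K{\left(-29,14 \right)}}{E} B = \frac{10 - 29}{324} \cdot 0 = \left(-19\right) \frac{1}{324} \cdot 0 = \left(- \frac{19}{324}\right) 0 = 0$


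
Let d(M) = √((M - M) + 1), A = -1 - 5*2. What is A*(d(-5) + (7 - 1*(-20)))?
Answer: -308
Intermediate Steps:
A = -11 (A = -1 - 1*10 = -1 - 10 = -11)
d(M) = 1 (d(M) = √(0 + 1) = √1 = 1)
A*(d(-5) + (7 - 1*(-20))) = -11*(1 + (7 - 1*(-20))) = -11*(1 + (7 + 20)) = -11*(1 + 27) = -11*28 = -308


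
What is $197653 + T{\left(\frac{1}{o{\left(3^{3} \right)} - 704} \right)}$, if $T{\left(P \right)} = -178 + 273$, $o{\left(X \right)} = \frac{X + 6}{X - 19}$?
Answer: $197748$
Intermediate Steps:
$o{\left(X \right)} = \frac{6 + X}{-19 + X}$
$T{\left(P \right)} = 95$
$197653 + T{\left(\frac{1}{o{\left(3^{3} \right)} - 704} \right)} = 197653 + 95 = 197748$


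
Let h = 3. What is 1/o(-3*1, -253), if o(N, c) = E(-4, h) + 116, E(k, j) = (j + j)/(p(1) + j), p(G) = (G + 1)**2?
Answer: 7/818 ≈ 0.0085575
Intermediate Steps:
p(G) = (1 + G)**2
E(k, j) = 2*j/(4 + j) (E(k, j) = (j + j)/((1 + 1)**2 + j) = (2*j)/(2**2 + j) = (2*j)/(4 + j) = 2*j/(4 + j))
o(N, c) = 818/7 (o(N, c) = 2*3/(4 + 3) + 116 = 2*3/7 + 116 = 2*3*(1/7) + 116 = 6/7 + 116 = 818/7)
1/o(-3*1, -253) = 1/(818/7) = 7/818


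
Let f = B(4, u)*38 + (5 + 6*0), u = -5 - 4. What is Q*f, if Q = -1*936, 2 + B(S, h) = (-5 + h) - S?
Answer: 706680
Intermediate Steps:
u = -9
B(S, h) = -7 + h - S (B(S, h) = -2 + ((-5 + h) - S) = -2 + (-5 + h - S) = -7 + h - S)
f = -755 (f = (-7 - 9 - 1*4)*38 + (5 + 6*0) = (-7 - 9 - 4)*38 + (5 + 0) = -20*38 + 5 = -760 + 5 = -755)
Q = -936
Q*f = -936*(-755) = 706680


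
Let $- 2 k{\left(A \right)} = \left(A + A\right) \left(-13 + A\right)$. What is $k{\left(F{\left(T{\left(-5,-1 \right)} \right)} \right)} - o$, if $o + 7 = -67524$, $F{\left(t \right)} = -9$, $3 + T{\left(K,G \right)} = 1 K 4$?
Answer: $67333$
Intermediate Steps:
$T{\left(K,G \right)} = -3 + 4 K$ ($T{\left(K,G \right)} = -3 + 1 K 4 = -3 + 1 \cdot 4 K = -3 + 4 K$)
$k{\left(A \right)} = - A \left(-13 + A\right)$ ($k{\left(A \right)} = - \frac{\left(A + A\right) \left(-13 + A\right)}{2} = - \frac{2 A \left(-13 + A\right)}{2} = - A \left(-13 + A\right)$)
$o = -67531$ ($o = -7 - 67524 = -67531$)
$k{\left(F{\left(T{\left(-5,-1 \right)} \right)} \right)} - o = - 9 \left(13 - -9\right) - -67531 = - 9 \left(13 + 9\right) + 67531 = \left(-9\right) 22 + 67531 = -198 + 67531 = 67333$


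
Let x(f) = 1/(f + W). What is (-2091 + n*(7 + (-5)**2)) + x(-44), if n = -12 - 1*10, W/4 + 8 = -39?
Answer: -648441/232 ≈ -2795.0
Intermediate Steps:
W = -188 (W = -32 + 4*(-39) = -32 - 156 = -188)
x(f) = 1/(-188 + f) (x(f) = 1/(f - 188) = 1/(-188 + f))
n = -22 (n = -12 - 10 = -22)
(-2091 + n*(7 + (-5)**2)) + x(-44) = (-2091 - 22*(7 + (-5)**2)) + 1/(-188 - 44) = (-2091 - 22*(7 + 25)) + 1/(-232) = (-2091 - 22*32) - 1/232 = (-2091 - 704) - 1/232 = -2795 - 1/232 = -648441/232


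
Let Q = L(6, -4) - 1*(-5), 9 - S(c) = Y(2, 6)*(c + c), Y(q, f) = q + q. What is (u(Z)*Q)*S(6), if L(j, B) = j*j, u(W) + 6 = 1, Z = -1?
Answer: 7995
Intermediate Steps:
Y(q, f) = 2*q
S(c) = 9 - 8*c (S(c) = 9 - 2*2*(c + c) = 9 - 4*2*c = 9 - 8*c)
u(W) = -5 (u(W) = -6 + 1 = -5)
L(j, B) = j**2
Q = 41 (Q = 6**2 - 1*(-5) = 36 + 5 = 41)
(u(Z)*Q)*S(6) = (-5*41)*(9 - 8*6) = -205*(9 - 48) = -205*(-39) = 7995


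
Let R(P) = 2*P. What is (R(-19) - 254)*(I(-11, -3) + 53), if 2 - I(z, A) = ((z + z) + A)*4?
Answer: -45260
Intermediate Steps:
I(z, A) = 2 - 8*z - 4*A (I(z, A) = 2 - ((z + z) + A)*4 = 2 - (2*z + A)*4 = 2 - (A + 2*z)*4 = 2 - (4*A + 8*z) = 2 + (-8*z - 4*A) = 2 - 8*z - 4*A)
(R(-19) - 254)*(I(-11, -3) + 53) = (2*(-19) - 254)*((2 - 8*(-11) - 4*(-3)) + 53) = (-38 - 254)*((2 + 88 + 12) + 53) = -292*(102 + 53) = -292*155 = -45260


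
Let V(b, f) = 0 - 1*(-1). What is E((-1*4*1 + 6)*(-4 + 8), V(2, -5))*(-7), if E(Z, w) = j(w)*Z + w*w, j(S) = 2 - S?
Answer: -63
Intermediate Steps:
V(b, f) = 1 (V(b, f) = 0 + 1 = 1)
E(Z, w) = w² + Z*(2 - w) (E(Z, w) = (2 - w)*Z + w*w = Z*(2 - w) + w² = w² + Z*(2 - w))
E((-1*4*1 + 6)*(-4 + 8), V(2, -5))*(-7) = (1² - (-1*4*1 + 6)*(-4 + 8)*(-2 + 1))*(-7) = (1 - 1*(-4*1 + 6)*4*(-1))*(-7) = (1 - 1*(-4 + 6)*4*(-1))*(-7) = (1 - 1*2*4*(-1))*(-7) = (1 - 1*8*(-1))*(-7) = (1 + 8)*(-7) = 9*(-7) = -63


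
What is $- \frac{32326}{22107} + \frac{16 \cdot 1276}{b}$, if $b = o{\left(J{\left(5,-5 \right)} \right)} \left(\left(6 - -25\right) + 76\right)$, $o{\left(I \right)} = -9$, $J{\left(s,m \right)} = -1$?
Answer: $- \frac{160822150}{7096347} \approx -22.663$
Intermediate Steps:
$b = -963$ ($b = - 9 \left(\left(6 - -25\right) + 76\right) = - 9 \left(\left(6 + 25\right) + 76\right) = - 9 \left(31 + 76\right) = \left(-9\right) 107 = -963$)
$- \frac{32326}{22107} + \frac{16 \cdot 1276}{b} = - \frac{32326}{22107} + \frac{16 \cdot 1276}{-963} = \left(-32326\right) \frac{1}{22107} + 20416 \left(- \frac{1}{963}\right) = - \frac{32326}{22107} - \frac{20416}{963} = - \frac{160822150}{7096347}$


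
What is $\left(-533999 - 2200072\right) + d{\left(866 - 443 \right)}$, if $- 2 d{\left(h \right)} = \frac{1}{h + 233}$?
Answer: $- \frac{3587101153}{1312} \approx -2.7341 \cdot 10^{6}$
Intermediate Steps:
$d{\left(h \right)} = - \frac{1}{2 \left(233 + h\right)}$ ($d{\left(h \right)} = - \frac{1}{2 \left(h + 233\right)} = - \frac{1}{2 \left(233 + h\right)}$)
$\left(-533999 - 2200072\right) + d{\left(866 - 443 \right)} = \left(-533999 - 2200072\right) - \frac{1}{466 + 2 \left(866 - 443\right)} = -2734071 - \frac{1}{466 + 2 \left(866 - 443\right)} = -2734071 - \frac{1}{466 + 2 \cdot 423} = -2734071 - \frac{1}{466 + 846} = -2734071 - \frac{1}{1312} = - \frac{3587101153}{1312}$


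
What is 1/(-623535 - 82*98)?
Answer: -1/631571 ≈ -1.5834e-6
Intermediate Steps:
1/(-623535 - 82*98) = 1/(-623535 - 8036) = 1/(-631571) = -1/631571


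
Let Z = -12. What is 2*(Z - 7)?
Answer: -38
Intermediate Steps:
2*(Z - 7) = 2*(-12 - 7) = 2*(-19) = -38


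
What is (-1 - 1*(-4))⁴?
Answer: 81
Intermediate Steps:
(-1 - 1*(-4))⁴ = (-1 + 4)⁴ = 3⁴ = 81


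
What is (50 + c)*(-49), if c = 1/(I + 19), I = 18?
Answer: -90699/37 ≈ -2451.3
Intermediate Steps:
c = 1/37 (c = 1/(18 + 19) = 1/37 ≈ 0.027027)
(50 + c)*(-49) = (50 + 1/37)*(-49) = (1851/37)*(-49) = -90699/37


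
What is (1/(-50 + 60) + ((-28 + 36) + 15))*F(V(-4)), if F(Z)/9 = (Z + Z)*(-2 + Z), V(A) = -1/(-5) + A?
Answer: 1145529/125 ≈ 9164.2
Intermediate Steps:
V(A) = ⅕ + A (V(A) = -⅕*(-1) + A = ⅕ + A)
F(Z) = 18*Z*(-2 + Z) (F(Z) = 9*((Z + Z)*(-2 + Z)) = 9*((2*Z)*(-2 + Z)) = 9*(2*Z*(-2 + Z)) = 18*Z*(-2 + Z))
(1/(-50 + 60) + ((-28 + 36) + 15))*F(V(-4)) = (1/(-50 + 60) + ((-28 + 36) + 15))*(18*(⅕ - 4)*(-2 + (⅕ - 4))) = (1/10 + (8 + 15))*(18*(-19/5)*(-2 - 19/5)) = (⅒ + 23)*(18*(-19/5)*(-29/5)) = (231/10)*(9918/25) = 1145529/125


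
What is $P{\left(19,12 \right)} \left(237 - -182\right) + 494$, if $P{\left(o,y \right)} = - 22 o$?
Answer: $-174648$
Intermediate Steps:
$P{\left(19,12 \right)} \left(237 - -182\right) + 494 = \left(-22\right) 19 \left(237 - -182\right) + 494 = - 418 \left(237 + 182\right) + 494 = \left(-418\right) 419 + 494 = -175142 + 494 = -174648$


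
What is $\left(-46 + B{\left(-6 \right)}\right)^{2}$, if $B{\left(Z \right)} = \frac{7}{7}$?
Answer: $2025$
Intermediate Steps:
$B{\left(Z \right)} = 1$ ($B{\left(Z \right)} = 7 \cdot \frac{1}{7} = 1$)
$\left(-46 + B{\left(-6 \right)}\right)^{2} = \left(-46 + 1\right)^{2} = \left(-45\right)^{2} = 2025$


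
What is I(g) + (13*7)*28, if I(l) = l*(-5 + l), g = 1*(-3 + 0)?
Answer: 2572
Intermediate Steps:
g = -3 (g = 1*(-3) = -3)
I(g) + (13*7)*28 = -3*(-5 - 3) + (13*7)*28 = -3*(-8) + 91*28 = 24 + 2548 = 2572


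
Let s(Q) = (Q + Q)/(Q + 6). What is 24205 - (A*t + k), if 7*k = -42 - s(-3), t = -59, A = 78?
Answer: 201689/7 ≈ 28813.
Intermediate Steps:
s(Q) = 2*Q/(6 + Q) (s(Q) = (2*Q)/(6 + Q) = 2*Q/(6 + Q))
k = -40/7 (k = (-42 - 2*(-3)/(6 - 3))/7 = (-42 - 2*(-3)/3)/7 = (-42 - 1*(-2))/7 = (-42 + 2)/7 = (1/7)*(-40) = -40/7 ≈ -5.7143)
24205 - (A*t + k) = 24205 - (78*(-59) - 40/7) = 24205 - (-4602 - 40/7) = 24205 - 1*(-32254/7) = 24205 + 32254/7 = 201689/7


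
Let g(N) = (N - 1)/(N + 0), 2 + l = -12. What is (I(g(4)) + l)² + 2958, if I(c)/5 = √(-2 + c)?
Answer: 12491/4 - 70*I*√5 ≈ 3122.8 - 156.52*I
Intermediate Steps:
l = -14 (l = -2 - 12 = -14)
g(N) = (-1 + N)/N
I(c) = 5*√(-2 + c)
(I(g(4)) + l)² + 2958 = (5*√(-2 + (-1 + 4)/4) - 14)² + 2958 = (5*√(-2 + (¼)*3) - 14)² + 2958 = (5*√(-2 + ¾) - 14)² + 2958 = (5*√(-5/4) - 14)² + 2958 = (5*(I*√5/2) - 14)² + 2958 = (5*I*√5/2 - 14)² + 2958 = (-14 + 5*I*√5/2)² + 2958 = 2958 + (-14 + 5*I*√5/2)²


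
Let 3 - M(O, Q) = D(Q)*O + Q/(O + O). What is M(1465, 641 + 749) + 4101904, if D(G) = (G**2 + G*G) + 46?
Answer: -1657506415658/293 ≈ -5.6570e+9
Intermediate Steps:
D(G) = 46 + 2*G**2 (D(G) = (G**2 + G**2) + 46 = 2*G**2 + 46 = 46 + 2*G**2)
M(O, Q) = 3 - O*(46 + 2*Q**2) - Q/(2*O) (M(O, Q) = 3 - ((46 + 2*Q**2)*O + Q/(O + O)) = 3 - (O*(46 + 2*Q**2) + Q/((2*O))) = 3 - (O*(46 + 2*Q**2) + (1/(2*O))*Q) = 3 - (O*(46 + 2*Q**2) + Q/(2*O)) = 3 + (-O*(46 + 2*Q**2) - Q/(2*O)) = 3 - O*(46 + 2*Q**2) - Q/(2*O))
M(1465, 641 + 749) + 4101904 = (-(641 + 749)/2 + 1465*(3 - 2*1465*(23 + (641 + 749)**2)))/1465 + 4101904 = (-1/2*1390 + 1465*(3 - 2*1465*(23 + 1390**2)))/1465 + 4101904 = (-695 + 1465*(3 - 2*1465*(23 + 1932100)))/1465 + 4101904 = (-695 + 1465*(3 - 2*1465*1932123))/1465 + 4101904 = (-695 + 1465*(3 - 5661120390))/1465 + 4101904 = (-695 + 1465*(-5661120387))/1465 + 4101904 = (-695 - 8293541366955)/1465 + 4101904 = (1/1465)*(-8293541367650) + 4101904 = -1658708273530/293 + 4101904 = -1657506415658/293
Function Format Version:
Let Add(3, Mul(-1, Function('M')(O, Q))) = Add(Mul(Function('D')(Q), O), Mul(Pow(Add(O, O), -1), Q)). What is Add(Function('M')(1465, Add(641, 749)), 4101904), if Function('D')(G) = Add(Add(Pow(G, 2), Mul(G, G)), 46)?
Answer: Rational(-1657506415658, 293) ≈ -5.6570e+9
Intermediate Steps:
Function('D')(G) = Add(46, Mul(2, Pow(G, 2))) (Function('D')(G) = Add(Add(Pow(G, 2), Pow(G, 2)), 46) = Add(Mul(2, Pow(G, 2)), 46) = Add(46, Mul(2, Pow(G, 2))))
Function('M')(O, Q) = Add(3, Mul(-1, O, Add(46, Mul(2, Pow(Q, 2)))), Mul(Rational(-1, 2), Q, Pow(O, -1))) (Function('M')(O, Q) = Add(3, Mul(-1, Add(Mul(Add(46, Mul(2, Pow(Q, 2))), O), Mul(Pow(Add(O, O), -1), Q)))) = Add(3, Mul(-1, Add(Mul(O, Add(46, Mul(2, Pow(Q, 2)))), Mul(Pow(Mul(2, O), -1), Q)))) = Add(3, Mul(-1, Add(Mul(O, Add(46, Mul(2, Pow(Q, 2)))), Mul(Mul(Rational(1, 2), Pow(O, -1)), Q)))) = Add(3, Mul(-1, Add(Mul(O, Add(46, Mul(2, Pow(Q, 2)))), Mul(Rational(1, 2), Q, Pow(O, -1))))) = Add(3, Add(Mul(-1, O, Add(46, Mul(2, Pow(Q, 2)))), Mul(Rational(-1, 2), Q, Pow(O, -1)))) = Add(3, Mul(-1, O, Add(46, Mul(2, Pow(Q, 2)))), Mul(Rational(-1, 2), Q, Pow(O, -1))))
Add(Function('M')(1465, Add(641, 749)), 4101904) = Add(Mul(Pow(1465, -1), Add(Mul(Rational(-1, 2), Add(641, 749)), Mul(1465, Add(3, Mul(-2, 1465, Add(23, Pow(Add(641, 749), 2))))))), 4101904) = Add(Mul(Rational(1, 1465), Add(Mul(Rational(-1, 2), 1390), Mul(1465, Add(3, Mul(-2, 1465, Add(23, Pow(1390, 2))))))), 4101904) = Add(Mul(Rational(1, 1465), Add(-695, Mul(1465, Add(3, Mul(-2, 1465, Add(23, 1932100)))))), 4101904) = Add(Mul(Rational(1, 1465), Add(-695, Mul(1465, Add(3, Mul(-2, 1465, 1932123))))), 4101904) = Add(Mul(Rational(1, 1465), Add(-695, Mul(1465, Add(3, -5661120390)))), 4101904) = Add(Mul(Rational(1, 1465), Add(-695, Mul(1465, -5661120387))), 4101904) = Add(Mul(Rational(1, 1465), Add(-695, -8293541366955)), 4101904) = Add(Mul(Rational(1, 1465), -8293541367650), 4101904) = Add(Rational(-1658708273530, 293), 4101904) = Rational(-1657506415658, 293)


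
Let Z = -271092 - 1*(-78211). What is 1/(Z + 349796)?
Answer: 1/156915 ≈ 6.3729e-6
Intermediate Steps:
Z = -192881 (Z = -271092 + 78211 = -192881)
1/(Z + 349796) = 1/(-192881 + 349796) = 1/156915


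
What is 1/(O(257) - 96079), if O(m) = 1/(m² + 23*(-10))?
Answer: -65819/6323823700 ≈ -1.0408e-5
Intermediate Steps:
O(m) = 1/(-230 + m²) (O(m) = 1/(m² - 230) = 1/(-230 + m²))
1/(O(257) - 96079) = 1/(1/(-230 + 257²) - 96079) = 1/(1/(-230 + 66049) - 96079) = 1/(1/65819 - 96079) = 1/(-6323823700/65819) = -65819/6323823700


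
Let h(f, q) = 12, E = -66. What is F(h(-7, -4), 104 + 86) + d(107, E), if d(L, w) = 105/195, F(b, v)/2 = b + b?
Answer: 631/13 ≈ 48.538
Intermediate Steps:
F(b, v) = 4*b (F(b, v) = 2*(b + b) = 2*(2*b) = 4*b)
d(L, w) = 7/13 (d(L, w) = 105*(1/195) = 7/13)
F(h(-7, -4), 104 + 86) + d(107, E) = 4*12 + 7/13 = 48 + 7/13 = 631/13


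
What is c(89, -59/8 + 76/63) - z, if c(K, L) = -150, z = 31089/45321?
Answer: -2276413/15107 ≈ -150.69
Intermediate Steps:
z = 10363/15107 (z = 31089*(1/45321) = 10363/15107 ≈ 0.68597)
c(89, -59/8 + 76/63) - z = -150 - 1*10363/15107 = -150 - 10363/15107 = -2276413/15107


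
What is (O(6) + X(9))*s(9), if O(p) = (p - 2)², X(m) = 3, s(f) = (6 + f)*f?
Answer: 2565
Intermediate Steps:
s(f) = f*(6 + f)
O(p) = (-2 + p)²
(O(6) + X(9))*s(9) = ((-2 + 6)² + 3)*(9*(6 + 9)) = (4² + 3)*(9*15) = (16 + 3)*135 = 19*135 = 2565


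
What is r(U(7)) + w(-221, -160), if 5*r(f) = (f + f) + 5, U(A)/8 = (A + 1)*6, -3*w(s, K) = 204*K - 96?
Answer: 55333/5 ≈ 11067.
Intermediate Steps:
w(s, K) = 32 - 68*K (w(s, K) = -(204*K - 96)/3 = -(-96 + 204*K)/3 = 32 - 68*K)
U(A) = 48 + 48*A (U(A) = 8*((A + 1)*6) = 8*((1 + A)*6) = 8*(6 + 6*A) = 48 + 48*A)
r(f) = 1 + 2*f/5 (r(f) = ((f + f) + 5)/5 = (2*f + 5)/5 = (5 + 2*f)/5 = 1 + 2*f/5)
r(U(7)) + w(-221, -160) = (1 + 2*(48 + 48*7)/5) + (32 - 68*(-160)) = (1 + 2*(48 + 336)/5) + (32 + 10880) = (1 + (⅖)*384) + 10912 = (1 + 768/5) + 10912 = 773/5 + 10912 = 55333/5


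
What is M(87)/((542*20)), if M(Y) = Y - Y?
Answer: 0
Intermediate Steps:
M(Y) = 0
M(87)/((542*20)) = 0/((542*20)) = 0/10840 = 0*(1/10840) = 0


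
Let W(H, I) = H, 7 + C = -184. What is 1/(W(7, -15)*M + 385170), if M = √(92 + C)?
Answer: 128390/49451977917 - 7*I*√11/49451977917 ≈ 2.5963e-6 - 4.6947e-10*I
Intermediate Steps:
C = -191 (C = -7 - 184 = -191)
M = 3*I*√11 (M = √(92 - 191) = √(-99) = 3*I*√11 ≈ 9.9499*I)
1/(W(7, -15)*M + 385170) = 1/(7*(3*I*√11) + 385170) = 1/(21*I*√11 + 385170) = 1/(385170 + 21*I*√11)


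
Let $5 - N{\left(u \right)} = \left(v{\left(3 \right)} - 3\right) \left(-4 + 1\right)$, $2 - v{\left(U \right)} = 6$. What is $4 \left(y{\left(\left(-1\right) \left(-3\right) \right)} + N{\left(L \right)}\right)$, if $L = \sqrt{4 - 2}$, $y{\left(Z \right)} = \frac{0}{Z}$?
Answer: $-64$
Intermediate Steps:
$v{\left(U \right)} = -4$ ($v{\left(U \right)} = 2 - 6 = -4$)
$y{\left(Z \right)} = 0$
$L = \sqrt{2} \approx 1.4142$
$N{\left(u \right)} = -16$ ($N{\left(u \right)} = 5 - \left(-4 - 3\right) \left(-4 + 1\right) = 5 - \left(-7\right) \left(-3\right) = 5 - 21 = -16$)
$4 \left(y{\left(\left(-1\right) \left(-3\right) \right)} + N{\left(L \right)}\right) = 4 \left(0 - 16\right) = 4 \left(-16\right) = -64$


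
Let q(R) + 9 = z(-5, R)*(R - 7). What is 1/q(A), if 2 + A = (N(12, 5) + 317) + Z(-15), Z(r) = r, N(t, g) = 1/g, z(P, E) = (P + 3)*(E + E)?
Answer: -25/8802089 ≈ -2.8402e-6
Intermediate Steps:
z(P, E) = 2*E*(3 + P) (z(P, E) = (3 + P)*(2*E) = 2*E*(3 + P))
A = 1501/5 (A = -2 + ((1/5 + 317) - 15) = -2 + ((⅕ + 317) - 15) = -2 + (1586/5 - 15) = -2 + 1511/5 = 1501/5 ≈ 300.20)
q(R) = -9 - 4*R*(-7 + R) (q(R) = -9 + (2*R*(3 - 5))*(R - 7) = -9 + (2*R*(-2))*(-7 + R) = -9 + (-4*R)*(-7 + R) = -9 - 4*R*(-7 + R))
1/q(A) = 1/(-9 - 4*(1501/5)² + 28*(1501/5)) = 1/(-9 - 4*2253001/25 + 42028/5) = 1/(-9 - 9012004/25 + 42028/5) = 1/(-8802089/25) = -25/8802089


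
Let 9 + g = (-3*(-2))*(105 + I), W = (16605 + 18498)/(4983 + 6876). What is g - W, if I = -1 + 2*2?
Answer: 2514266/3953 ≈ 636.04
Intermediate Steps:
W = 11701/3953 (W = 35103/11859 = 35103*(1/11859) = 11701/3953 ≈ 2.9600)
I = 3 (I = -1 + 4 = 3)
g = 639 (g = -9 + (-3*(-2))*(105 + 3) = -9 + 6*108 = -9 + 648 = 639)
g - W = 639 - 1*11701/3953 = 639 - 11701/3953 = 2514266/3953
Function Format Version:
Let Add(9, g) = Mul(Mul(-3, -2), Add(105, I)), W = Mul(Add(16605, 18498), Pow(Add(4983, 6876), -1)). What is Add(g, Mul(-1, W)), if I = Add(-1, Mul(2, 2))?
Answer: Rational(2514266, 3953) ≈ 636.04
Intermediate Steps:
W = Rational(11701, 3953) (W = Mul(35103, Pow(11859, -1)) = Mul(35103, Rational(1, 11859)) = Rational(11701, 3953) ≈ 2.9600)
I = 3 (I = Add(-1, 4) = 3)
g = 639 (g = Add(-9, Mul(Mul(-3, -2), Add(105, 3))) = Add(-9, Mul(6, 108)) = Add(-9, 648) = 639)
Add(g, Mul(-1, W)) = Add(639, Mul(-1, Rational(11701, 3953))) = Add(639, Rational(-11701, 3953)) = Rational(2514266, 3953)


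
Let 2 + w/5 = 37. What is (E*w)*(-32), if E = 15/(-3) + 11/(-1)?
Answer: 89600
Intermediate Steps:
w = 175 (w = -10 + 5*37 = -10 + 185 = 175)
E = -16 (E = 15*(-⅓) + 11*(-1) = -5 - 11 = -16)
(E*w)*(-32) = -16*175*(-32) = -2800*(-32) = 89600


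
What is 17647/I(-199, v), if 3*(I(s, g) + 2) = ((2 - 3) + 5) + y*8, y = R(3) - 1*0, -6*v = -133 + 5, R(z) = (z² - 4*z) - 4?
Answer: -52941/58 ≈ -912.78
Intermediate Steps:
R(z) = -4 + z² - 4*z
v = 64/3 (v = -(-133 + 5)/6 = -⅙*(-128) = 64/3 ≈ 21.333)
y = -7 (y = (-4 + 3² - 4*3) - 1*0 = (-4 + 9 - 12) + 0 = -7 + 0 = -7)
I(s, g) = -58/3 (I(s, g) = -2 + (((2 - 3) + 5) - 7*8)/3 = -2 + ((-1 + 5) - 56)/3 = -2 + (4 - 56)/3 = -2 + (⅓)*(-52) = -2 - 52/3 = -58/3)
17647/I(-199, v) = 17647/(-58/3) = 17647*(-3/58) = -52941/58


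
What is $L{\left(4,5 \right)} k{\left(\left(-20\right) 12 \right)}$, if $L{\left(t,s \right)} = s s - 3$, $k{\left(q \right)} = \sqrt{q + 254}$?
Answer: $22 \sqrt{14} \approx 82.316$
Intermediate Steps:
$k{\left(q \right)} = \sqrt{254 + q}$
$L{\left(t,s \right)} = -3 + s^{2}$ ($L{\left(t,s \right)} = s^{2} - 3 = -3 + s^{2}$)
$L{\left(4,5 \right)} k{\left(\left(-20\right) 12 \right)} = \left(-3 + 5^{2}\right) \sqrt{254 - 240} = \left(-3 + 25\right) \sqrt{254 - 240} = 22 \sqrt{14}$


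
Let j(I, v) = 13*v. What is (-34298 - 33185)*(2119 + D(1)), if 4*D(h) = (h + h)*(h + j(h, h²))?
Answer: -143468858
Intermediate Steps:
D(h) = h*(h + 13*h²)/2 (D(h) = ((h + h)*(h + 13*h²))/4 = ((2*h)*(h + 13*h²))/4 = (2*h*(h + 13*h²))/4 = h*(h + 13*h²)/2)
(-34298 - 33185)*(2119 + D(1)) = (-34298 - 33185)*(2119 + (½)*1²*(1 + 13*1)) = -67483*(2119 + (½)*1*(1 + 13)) = -67483*(2119 + (½)*1*14) = -67483*(2119 + 7) = -67483*2126 = -143468858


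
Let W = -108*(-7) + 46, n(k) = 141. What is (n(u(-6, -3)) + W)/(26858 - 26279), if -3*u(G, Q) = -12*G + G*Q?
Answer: 943/579 ≈ 1.6287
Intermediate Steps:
u(G, Q) = 4*G - G*Q/3 (u(G, Q) = -(-12*G + G*Q)/3 = 4*G - G*Q/3)
W = 802 (W = 756 + 46 = 802)
(n(u(-6, -3)) + W)/(26858 - 26279) = (141 + 802)/(26858 - 26279) = 943/579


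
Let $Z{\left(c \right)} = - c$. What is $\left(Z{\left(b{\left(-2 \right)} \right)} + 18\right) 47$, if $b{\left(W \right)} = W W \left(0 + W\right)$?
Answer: $1222$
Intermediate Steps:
$b{\left(W \right)} = W^{3}$ ($b{\left(W \right)} = W^{2} W = W^{3}$)
$\left(Z{\left(b{\left(-2 \right)} \right)} + 18\right) 47 = \left(- \left(-2\right)^{3} + 18\right) 47 = \left(\left(-1\right) \left(-8\right) + 18\right) 47 = \left(8 + 18\right) 47 = 26 \cdot 47 = 1222$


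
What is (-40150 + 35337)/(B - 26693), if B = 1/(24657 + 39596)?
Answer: 309249689/1715105328 ≈ 0.18031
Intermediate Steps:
B = 1/64253 ≈ 1.5563e-5
(-40150 + 35337)/(B - 26693) = (-40150 + 35337)/(1/64253 - 26693) = -4813/(-1715105328/64253) = -4813*(-64253/1715105328) = 309249689/1715105328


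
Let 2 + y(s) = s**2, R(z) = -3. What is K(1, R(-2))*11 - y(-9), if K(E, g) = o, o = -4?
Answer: -123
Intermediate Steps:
K(E, g) = -4
y(s) = -2 + s**2
K(1, R(-2))*11 - y(-9) = -4*11 - (-2 + (-9)**2) = -44 - (-2 + 81) = -44 - 1*79 = -44 - 79 = -123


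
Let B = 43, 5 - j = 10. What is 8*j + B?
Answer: 3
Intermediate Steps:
j = -5 (j = 5 - 1*10 = 5 - 10 = -5)
8*j + B = 8*(-5) + 43 = -40 + 43 = 3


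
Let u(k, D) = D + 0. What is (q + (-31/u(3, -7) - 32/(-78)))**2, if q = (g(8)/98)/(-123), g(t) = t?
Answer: 143697855625/6138879201 ≈ 23.408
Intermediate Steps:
u(k, D) = D
q = -4/6027 (q = (8/98)/(-123) = (8*(1/98))*(-1/123) = (4/49)*(-1/123) = -4/6027 ≈ -0.00066368)
(q + (-31/u(3, -7) - 32/(-78)))**2 = (-4/6027 + (-31/(-7) - 32/(-78)))**2 = (-4/6027 + (-31*(-1/7) - 32*(-1/78)))**2 = (-4/6027 + (31/7 + 16/39))**2 = (-4/6027 + 1321/273)**2 = (379075/78351)**2 = 143697855625/6138879201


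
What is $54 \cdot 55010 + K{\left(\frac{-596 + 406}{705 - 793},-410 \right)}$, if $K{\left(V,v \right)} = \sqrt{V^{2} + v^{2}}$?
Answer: $2970540 + \frac{25 \sqrt{520721}}{44} \approx 2.971 \cdot 10^{6}$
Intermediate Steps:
$54 \cdot 55010 + K{\left(\frac{-596 + 406}{705 - 793},-410 \right)} = 54 \cdot 55010 + \sqrt{\left(\frac{-596 + 406}{705 - 793}\right)^{2} + \left(-410\right)^{2}} = 2970540 + \sqrt{\left(- \frac{190}{-88}\right)^{2} + 168100} = 2970540 + \sqrt{\left(\left(-190\right) \left(- \frac{1}{88}\right)\right)^{2} + 168100} = 2970540 + \sqrt{\left(\frac{95}{44}\right)^{2} + 168100} = 2970540 + \sqrt{\frac{9025}{1936} + 168100} = 2970540 + \sqrt{\frac{325450625}{1936}} = 2970540 + \frac{25 \sqrt{520721}}{44}$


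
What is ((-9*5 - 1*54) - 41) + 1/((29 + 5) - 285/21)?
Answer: -20013/143 ≈ -139.95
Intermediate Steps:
((-9*5 - 1*54) - 41) + 1/((29 + 5) - 285/21) = ((-45 - 54) - 41) + 1/(34 - 285*1/21) = (-99 - 41) + 1/(34 - 95/7) = -140 + 1/(143/7) = -140 + 7/143 = -20013/143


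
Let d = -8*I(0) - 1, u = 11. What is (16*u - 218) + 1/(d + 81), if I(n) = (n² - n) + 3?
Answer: -2351/56 ≈ -41.982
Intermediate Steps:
I(n) = 3 + n² - n
d = -25 (d = -8*(3 + 0² - 1*0) - 1 = -8*(3 + 0 + 0) - 1 = -8*3 - 1 = -24 - 1 = -25)
(16*u - 218) + 1/(d + 81) = (16*11 - 218) + 1/(-25 + 81) = (176 - 218) + 1/56 = -42 + 1/56 = -2351/56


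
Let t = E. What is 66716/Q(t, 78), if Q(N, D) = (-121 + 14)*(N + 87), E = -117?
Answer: 33358/1605 ≈ 20.784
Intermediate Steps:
t = -117
Q(N, D) = -9309 - 107*N (Q(N, D) = -107*(87 + N) = -9309 - 107*N)
66716/Q(t, 78) = 66716/(-9309 - 107*(-117)) = 66716/(-9309 + 12519) = 66716/3210 = 66716*(1/3210) = 33358/1605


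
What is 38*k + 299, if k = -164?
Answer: -5933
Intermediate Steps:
38*k + 299 = 38*(-164) + 299 = -6232 + 299 = -5933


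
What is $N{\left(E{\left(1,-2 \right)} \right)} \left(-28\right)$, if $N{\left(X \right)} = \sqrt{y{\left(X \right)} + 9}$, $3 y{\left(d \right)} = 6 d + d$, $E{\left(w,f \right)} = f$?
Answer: $- \frac{28 \sqrt{39}}{3} \approx -58.287$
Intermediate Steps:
$y{\left(d \right)} = \frac{7 d}{3}$ ($y{\left(d \right)} = \frac{6 d + d}{3} = \frac{7 d}{3}$)
$N{\left(X \right)} = \sqrt{9 + \frac{7 X}{3}}$ ($N{\left(X \right)} = \sqrt{\frac{7 X}{3} + 9} = \sqrt{9 + \frac{7 X}{3}}$)
$N{\left(E{\left(1,-2 \right)} \right)} \left(-28\right) = \frac{\sqrt{81 + 21 \left(-2\right)}}{3} \left(-28\right) = \frac{\sqrt{81 - 42}}{3} \left(-28\right) = \frac{\sqrt{39}}{3} \left(-28\right) = - \frac{28 \sqrt{39}}{3}$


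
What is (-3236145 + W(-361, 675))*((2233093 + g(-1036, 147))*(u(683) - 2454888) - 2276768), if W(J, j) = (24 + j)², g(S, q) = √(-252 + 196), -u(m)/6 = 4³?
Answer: 15064379843975034816 + 13491935703936*I*√14 ≈ 1.5064e+19 + 5.0482e+13*I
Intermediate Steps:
u(m) = -384 (u(m) = -6*4³ = -6*64 = -384)
g(S, q) = 2*I*√14 (g(S, q) = √(-56) = 2*I*√14)
(-3236145 + W(-361, 675))*((2233093 + g(-1036, 147))*(u(683) - 2454888) - 2276768) = (-3236145 + (24 + 675)²)*((2233093 + 2*I*√14)*(-384 - 2454888) - 2276768) = (-3236145 + 699²)*((2233093 + 2*I*√14)*(-2455272) - 2276768) = (-3236145 + 488601)*((-5482850716296 - 4910544*I*√14) - 2276768) = -2747544*(-5482852993064 - 4910544*I*√14) = 15064379843975034816 + 13491935703936*I*√14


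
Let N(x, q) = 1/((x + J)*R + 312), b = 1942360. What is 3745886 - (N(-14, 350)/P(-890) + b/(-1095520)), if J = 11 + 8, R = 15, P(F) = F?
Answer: 17667945744737999/4716624420 ≈ 3.7459e+6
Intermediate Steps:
J = 19
N(x, q) = 1/(597 + 15*x) (N(x, q) = 1/((x + 19)*15 + 312) = 1/((19 + x)*15 + 312) = 1/((285 + 15*x) + 312) = 1/(597 + 15*x))
3745886 - (N(-14, 350)/P(-890) + b/(-1095520)) = 3745886 - ((1/(3*(199 + 5*(-14))))/(-890) + 1942360/(-1095520)) = 3745886 - ((1/(3*(199 - 70)))*(-1/890) + 1942360*(-1/1095520)) = 3745886 - (((⅓)/129)*(-1/890) - 48559/27388) = 3745886 - (((⅓)*(1/129))*(-1/890) - 48559/27388) = 3745886 - ((1/387)*(-1/890) - 48559/27388) = 3745886 - (-1/344430 - 48559/27388) = 3745886 - 1*(-8362601879/4716624420) = 3745886 + 8362601879/4716624420 = 17667945744737999/4716624420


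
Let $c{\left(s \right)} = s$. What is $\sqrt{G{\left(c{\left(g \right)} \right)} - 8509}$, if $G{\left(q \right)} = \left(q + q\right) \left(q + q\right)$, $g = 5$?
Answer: $i \sqrt{8409} \approx 91.701 i$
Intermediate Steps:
$G{\left(q \right)} = 4 q^{2}$ ($G{\left(q \right)} = 2 q 2 q = 4 q^{2}$)
$\sqrt{G{\left(c{\left(g \right)} \right)} - 8509} = \sqrt{4 \cdot 5^{2} - 8509} = \sqrt{4 \cdot 25 - 8509} = \sqrt{100 - 8509} = \sqrt{-8409} = i \sqrt{8409}$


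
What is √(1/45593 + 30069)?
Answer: √62505081309374/45593 ≈ 173.40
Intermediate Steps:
√(1/45593 + 30069) = √(1370935918/45593) = √62505081309374/45593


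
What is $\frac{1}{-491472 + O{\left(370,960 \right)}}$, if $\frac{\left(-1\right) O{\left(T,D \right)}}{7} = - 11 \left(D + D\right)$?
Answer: $- \frac{1}{343632} \approx -2.9101 \cdot 10^{-6}$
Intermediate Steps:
$O{\left(T,D \right)} = 154 D$ ($O{\left(T,D \right)} = - 7 \left(- 11 \left(D + D\right)\right) = - 7 \left(- 11 \cdot 2 D\right) = - 7 \left(- 22 D\right) = 154 D$)
$\frac{1}{-491472 + O{\left(370,960 \right)}} = \frac{1}{-491472 + 154 \cdot 960} = \frac{1}{-491472 + 147840} = \frac{1}{-343632} = - \frac{1}{343632}$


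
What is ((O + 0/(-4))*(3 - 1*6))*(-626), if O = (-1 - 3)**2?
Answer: 30048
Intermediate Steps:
O = 16 (O = (-4)**2 = 16)
((O + 0/(-4))*(3 - 1*6))*(-626) = ((16 + 0/(-4))*(3 - 1*6))*(-626) = ((16 + 0*(-1/4))*(3 - 6))*(-626) = ((16 + 0)*(-3))*(-626) = (16*(-3))*(-626) = -48*(-626) = 30048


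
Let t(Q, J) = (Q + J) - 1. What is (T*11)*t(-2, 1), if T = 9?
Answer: -198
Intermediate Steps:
t(Q, J) = -1 + J + Q (t(Q, J) = (J + Q) - 1 = -1 + J + Q)
(T*11)*t(-2, 1) = (9*11)*(-1 + 1 - 2) = 99*(-2) = -198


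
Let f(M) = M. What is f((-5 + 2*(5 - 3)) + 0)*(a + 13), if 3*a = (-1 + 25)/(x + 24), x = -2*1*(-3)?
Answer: -199/15 ≈ -13.267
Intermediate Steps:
x = 6 (x = -2*(-3) = 6)
a = 4/15 (a = ((-1 + 25)/(6 + 24))/3 = (24/30)/3 = (24*(1/30))/3 = (1/3)*(4/5) = 4/15 ≈ 0.26667)
f((-5 + 2*(5 - 3)) + 0)*(a + 13) = ((-5 + 2*(5 - 3)) + 0)*(4/15 + 13) = ((-5 + 2*2) + 0)*(199/15) = ((-5 + 4) + 0)*(199/15) = (-1 + 0)*(199/15) = -1*199/15 = -199/15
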